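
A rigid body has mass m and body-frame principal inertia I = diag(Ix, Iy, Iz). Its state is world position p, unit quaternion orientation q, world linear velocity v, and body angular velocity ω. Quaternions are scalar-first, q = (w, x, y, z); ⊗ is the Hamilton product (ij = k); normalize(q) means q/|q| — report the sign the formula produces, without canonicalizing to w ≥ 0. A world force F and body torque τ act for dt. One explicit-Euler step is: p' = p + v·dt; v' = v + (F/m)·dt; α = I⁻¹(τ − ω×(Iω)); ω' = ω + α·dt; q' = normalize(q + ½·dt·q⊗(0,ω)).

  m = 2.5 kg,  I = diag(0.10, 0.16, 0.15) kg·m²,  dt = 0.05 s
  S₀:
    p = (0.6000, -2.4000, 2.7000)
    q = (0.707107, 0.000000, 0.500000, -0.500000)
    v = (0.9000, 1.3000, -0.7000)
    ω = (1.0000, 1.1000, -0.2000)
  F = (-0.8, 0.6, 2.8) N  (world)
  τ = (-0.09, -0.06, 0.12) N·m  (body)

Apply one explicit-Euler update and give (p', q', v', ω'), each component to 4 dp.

p' = (0.6450, -2.3350, 2.6650)
q' = (0.6904, 0.0289, 0.5066, -0.5157)
v' = (0.8840, 1.3120, -0.6440)
ω' = (0.9539, 1.0781, -0.1820)

p + v·dt = (0.6450, -2.3350, 2.6650)
v + (F/m)dt = (0.8840, 1.3120, -0.6440)
ω×(Iω) gyroscopic = (0.0022, 0.0100, 0.0660)
α = I⁻¹(τ − ω×Iω) = (-0.9220, -0.4375, 0.3600)
ω' = ω + α·dt = (0.9539, 1.0781, -0.1820)
q⊗(0,ω) = (-0.6500000, 1.1571070, 0.2778177, -0.6414214)
q' = normalize(q + ½dt·q⊗(0,ω)) = (0.6904, 0.0289, 0.5066, -0.5157)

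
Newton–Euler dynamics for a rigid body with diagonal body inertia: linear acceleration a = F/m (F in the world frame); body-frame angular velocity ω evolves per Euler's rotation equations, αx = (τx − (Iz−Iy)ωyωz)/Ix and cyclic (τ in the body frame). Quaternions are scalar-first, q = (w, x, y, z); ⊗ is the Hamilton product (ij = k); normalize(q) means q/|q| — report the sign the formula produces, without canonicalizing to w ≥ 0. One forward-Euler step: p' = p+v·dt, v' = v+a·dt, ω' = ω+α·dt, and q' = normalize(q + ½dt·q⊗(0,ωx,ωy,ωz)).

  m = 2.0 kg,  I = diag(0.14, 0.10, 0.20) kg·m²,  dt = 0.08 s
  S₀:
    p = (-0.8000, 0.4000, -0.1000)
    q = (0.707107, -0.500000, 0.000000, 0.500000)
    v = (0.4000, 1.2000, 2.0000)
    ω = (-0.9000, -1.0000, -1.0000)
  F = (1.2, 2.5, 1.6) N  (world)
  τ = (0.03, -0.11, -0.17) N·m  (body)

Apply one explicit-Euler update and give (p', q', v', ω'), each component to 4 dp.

new position p' = (-0.7680, 0.4960, 0.0600)
v' = v + a·dt = (0.4480, 1.3000, 2.0640)
α = I⁻¹(τ − ω×Iω) = (-0.5000, -0.5600, -0.6700)
ω + α·dt = (-0.9400, -1.0448, -1.0536)
2q̇ = q⊗(0,ω) = (0.0500000, -0.1363963, -1.6571070, -0.2071070)
updated quaternion q' = (0.7075, -0.5043, -0.0661, 0.4906)

p' = (-0.7680, 0.4960, 0.0600)
q' = (0.7075, -0.5043, -0.0661, 0.4906)
v' = (0.4480, 1.3000, 2.0640)
ω' = (-0.9400, -1.0448, -1.0536)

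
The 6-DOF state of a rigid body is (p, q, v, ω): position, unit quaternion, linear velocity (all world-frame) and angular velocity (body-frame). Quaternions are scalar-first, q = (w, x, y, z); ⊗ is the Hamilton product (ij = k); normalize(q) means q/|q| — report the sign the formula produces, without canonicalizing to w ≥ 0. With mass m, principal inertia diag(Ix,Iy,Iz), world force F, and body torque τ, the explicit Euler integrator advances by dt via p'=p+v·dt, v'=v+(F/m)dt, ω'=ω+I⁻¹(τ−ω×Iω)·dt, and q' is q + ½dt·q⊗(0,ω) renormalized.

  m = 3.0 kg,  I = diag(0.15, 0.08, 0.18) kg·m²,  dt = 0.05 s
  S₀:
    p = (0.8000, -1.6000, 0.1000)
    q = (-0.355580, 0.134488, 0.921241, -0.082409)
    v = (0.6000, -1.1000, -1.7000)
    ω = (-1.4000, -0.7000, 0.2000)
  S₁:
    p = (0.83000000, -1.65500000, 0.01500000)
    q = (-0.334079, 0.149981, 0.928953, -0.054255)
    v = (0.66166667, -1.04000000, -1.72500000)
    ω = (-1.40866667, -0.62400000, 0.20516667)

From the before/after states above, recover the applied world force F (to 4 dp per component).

F = (3.7000, 3.6000, -1.5000)

v₁ − v₀ = (0.06166667, 0.06000000, -0.02500000)
applied force F = (3.7000, 3.6000, -1.5000)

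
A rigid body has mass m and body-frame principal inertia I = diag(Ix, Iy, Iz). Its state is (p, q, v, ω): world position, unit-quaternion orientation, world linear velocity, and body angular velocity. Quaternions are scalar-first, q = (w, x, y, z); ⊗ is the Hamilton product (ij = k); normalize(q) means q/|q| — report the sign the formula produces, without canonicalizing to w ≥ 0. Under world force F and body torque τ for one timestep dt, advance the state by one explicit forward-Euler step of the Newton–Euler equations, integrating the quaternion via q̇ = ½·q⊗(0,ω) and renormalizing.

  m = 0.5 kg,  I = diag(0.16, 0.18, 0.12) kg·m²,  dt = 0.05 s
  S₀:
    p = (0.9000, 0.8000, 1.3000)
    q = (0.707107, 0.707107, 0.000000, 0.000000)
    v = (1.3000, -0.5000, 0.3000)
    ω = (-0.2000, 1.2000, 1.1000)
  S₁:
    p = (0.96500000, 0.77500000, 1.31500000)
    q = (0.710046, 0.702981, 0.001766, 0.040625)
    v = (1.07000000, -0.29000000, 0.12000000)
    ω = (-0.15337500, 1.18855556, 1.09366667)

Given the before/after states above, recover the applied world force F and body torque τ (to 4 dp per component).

ω₁ − ω₀ = (0.04662500, -0.01144444, -0.00633333)
ω₀×(Iω₀) = (-0.0792, -0.0088, -0.0048)
applied torque τ = (0.0700, -0.0500, -0.0200)
Δv = v₁−v₀ = (-0.23000000, 0.21000000, -0.18000000)
F = m·Δv/dt = (-2.3000, 2.1000, -1.8000)

F = (-2.3000, 2.1000, -1.8000)
τ = (0.0700, -0.0500, -0.0200)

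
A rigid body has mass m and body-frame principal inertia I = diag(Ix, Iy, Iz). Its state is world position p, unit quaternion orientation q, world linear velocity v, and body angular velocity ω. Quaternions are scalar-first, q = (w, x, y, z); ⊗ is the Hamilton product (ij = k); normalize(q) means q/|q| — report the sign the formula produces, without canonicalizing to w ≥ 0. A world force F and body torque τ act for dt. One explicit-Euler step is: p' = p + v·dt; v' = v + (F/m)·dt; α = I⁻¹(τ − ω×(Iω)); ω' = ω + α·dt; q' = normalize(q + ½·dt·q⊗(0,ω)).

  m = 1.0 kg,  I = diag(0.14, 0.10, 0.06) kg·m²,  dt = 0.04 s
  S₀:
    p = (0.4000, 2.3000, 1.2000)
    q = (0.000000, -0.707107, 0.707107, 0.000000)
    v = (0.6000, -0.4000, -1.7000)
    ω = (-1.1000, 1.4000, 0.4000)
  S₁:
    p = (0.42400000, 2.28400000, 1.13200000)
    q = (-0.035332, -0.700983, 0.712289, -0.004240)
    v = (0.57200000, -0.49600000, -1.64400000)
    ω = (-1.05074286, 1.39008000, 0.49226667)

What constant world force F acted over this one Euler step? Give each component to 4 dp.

Δv = v₁−v₀ = (-0.02800000, -0.09600000, 0.05600000)
m·(v₁−v₀)/dt = (-0.7000, -2.4000, 1.4000)

F = (-0.7000, -2.4000, 1.4000)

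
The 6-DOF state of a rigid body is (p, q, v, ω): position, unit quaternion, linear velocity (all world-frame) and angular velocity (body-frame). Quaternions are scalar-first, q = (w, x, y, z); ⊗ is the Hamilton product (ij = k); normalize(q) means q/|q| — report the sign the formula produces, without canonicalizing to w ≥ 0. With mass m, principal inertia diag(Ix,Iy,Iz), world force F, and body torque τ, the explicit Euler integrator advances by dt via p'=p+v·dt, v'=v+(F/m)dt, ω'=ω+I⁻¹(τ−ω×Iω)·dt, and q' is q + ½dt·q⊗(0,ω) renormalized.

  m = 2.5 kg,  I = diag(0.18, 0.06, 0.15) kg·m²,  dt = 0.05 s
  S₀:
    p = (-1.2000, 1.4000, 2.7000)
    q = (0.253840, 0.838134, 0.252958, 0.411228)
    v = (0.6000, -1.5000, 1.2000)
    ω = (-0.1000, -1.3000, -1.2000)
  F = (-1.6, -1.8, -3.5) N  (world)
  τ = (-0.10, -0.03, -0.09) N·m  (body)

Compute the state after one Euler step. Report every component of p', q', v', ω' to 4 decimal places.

p' = (-1.1700, 1.3250, 2.7600)
q' = (0.2762, 0.8424, 0.2686, 0.3766)
v' = (0.5680, -1.5360, 1.1300)
ω' = (-0.1668, -1.3280, -1.2248)

new position p' = (-1.1700, 1.3250, 2.7600)
v' = v + a·dt = (0.5680, -1.5360, 1.1300)
ω×(Iω) gyroscopic = (0.1404, 0.0036, -0.0156)
angular accel α = (-1.3356, -0.5600, -0.4960)
ω + α·dt = (-0.1668, -1.3280, -1.2248)
q⊗(0,ω) = (0.9061324, 0.2056628, 0.6346460, -1.3688864)
q + ½dt·q⊗(0,ω), renormalized = (0.2762, 0.8424, 0.2686, 0.3766)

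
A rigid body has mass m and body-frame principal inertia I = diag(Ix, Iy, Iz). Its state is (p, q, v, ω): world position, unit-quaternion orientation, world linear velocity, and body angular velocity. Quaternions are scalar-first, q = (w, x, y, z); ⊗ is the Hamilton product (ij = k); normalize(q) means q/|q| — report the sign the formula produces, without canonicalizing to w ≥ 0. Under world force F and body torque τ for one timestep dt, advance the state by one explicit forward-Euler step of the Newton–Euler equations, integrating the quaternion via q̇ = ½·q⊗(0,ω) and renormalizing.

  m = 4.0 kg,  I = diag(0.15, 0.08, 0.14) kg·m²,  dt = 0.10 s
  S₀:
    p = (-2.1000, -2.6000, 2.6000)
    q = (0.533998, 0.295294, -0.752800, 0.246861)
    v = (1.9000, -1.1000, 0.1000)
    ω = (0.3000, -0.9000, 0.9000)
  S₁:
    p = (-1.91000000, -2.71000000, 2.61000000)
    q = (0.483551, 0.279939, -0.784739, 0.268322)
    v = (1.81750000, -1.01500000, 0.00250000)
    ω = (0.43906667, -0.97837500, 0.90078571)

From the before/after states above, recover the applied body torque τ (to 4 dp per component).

rate change Δω = (0.13906667, -0.07837500, 0.00078571)
applied torque τ = (0.1600, -0.0600, 0.0200)

τ = (0.1600, -0.0600, 0.0200)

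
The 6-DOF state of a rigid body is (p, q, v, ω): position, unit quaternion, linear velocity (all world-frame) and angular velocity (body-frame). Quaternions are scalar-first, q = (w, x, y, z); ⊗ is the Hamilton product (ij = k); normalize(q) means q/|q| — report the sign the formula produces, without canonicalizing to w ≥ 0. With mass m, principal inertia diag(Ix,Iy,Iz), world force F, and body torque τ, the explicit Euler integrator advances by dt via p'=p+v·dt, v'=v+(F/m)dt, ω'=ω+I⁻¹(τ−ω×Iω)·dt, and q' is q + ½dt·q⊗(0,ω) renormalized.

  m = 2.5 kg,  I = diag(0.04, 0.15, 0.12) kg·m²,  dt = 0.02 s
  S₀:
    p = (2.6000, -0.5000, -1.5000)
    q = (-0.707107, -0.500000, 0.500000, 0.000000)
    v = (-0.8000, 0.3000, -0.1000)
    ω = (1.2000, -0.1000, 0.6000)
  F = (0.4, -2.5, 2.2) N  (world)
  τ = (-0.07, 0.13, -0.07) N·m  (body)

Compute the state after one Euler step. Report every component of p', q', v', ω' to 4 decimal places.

p' = (2.5840, -0.4940, -1.5020)
q' = (-0.7005, -0.5054, 0.5037, -0.0097)
v' = (-0.7968, 0.2800, -0.0824)
ω' = (1.1641, -0.0750, 0.5905)

α = I⁻¹(τ − ω×Iω) = (-1.7950, 1.2507, -0.4733)
new body rate ω' = (1.1641, -0.0750, 0.5905)
q⊗(0,ω) = (0.6500000, -0.5485284, 0.3707107, -0.9742642)
q + ½dt·q⊗(0,ω), renormalized = (-0.7005, -0.5054, 0.5037, -0.0097)
p' = p + v·dt = (2.5840, -0.4940, -1.5020)
v + (F/m)dt = (-0.7968, 0.2800, -0.0824)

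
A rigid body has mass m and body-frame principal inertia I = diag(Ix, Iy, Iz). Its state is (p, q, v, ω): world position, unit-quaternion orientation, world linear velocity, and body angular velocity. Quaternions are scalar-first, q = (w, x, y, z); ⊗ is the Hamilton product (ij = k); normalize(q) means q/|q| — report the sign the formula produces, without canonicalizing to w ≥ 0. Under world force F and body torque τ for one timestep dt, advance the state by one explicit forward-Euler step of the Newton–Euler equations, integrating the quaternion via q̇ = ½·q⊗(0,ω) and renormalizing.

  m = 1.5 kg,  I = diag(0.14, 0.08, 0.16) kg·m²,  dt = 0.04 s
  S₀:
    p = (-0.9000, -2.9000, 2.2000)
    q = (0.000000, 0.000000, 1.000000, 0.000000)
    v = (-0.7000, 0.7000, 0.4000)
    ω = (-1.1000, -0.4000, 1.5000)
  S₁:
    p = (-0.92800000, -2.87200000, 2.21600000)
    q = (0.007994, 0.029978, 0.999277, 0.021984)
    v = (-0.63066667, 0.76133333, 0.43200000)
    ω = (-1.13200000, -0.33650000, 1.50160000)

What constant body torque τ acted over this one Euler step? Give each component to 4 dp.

Δω = ω₁−ω₀ = (-0.03200000, 0.06350000, 0.00160000)
gyro term ω₀×Iω₀ = (-0.0480, 0.0330, -0.0264)
applied torque τ = (-0.1600, 0.1600, -0.0200)

τ = (-0.1600, 0.1600, -0.0200)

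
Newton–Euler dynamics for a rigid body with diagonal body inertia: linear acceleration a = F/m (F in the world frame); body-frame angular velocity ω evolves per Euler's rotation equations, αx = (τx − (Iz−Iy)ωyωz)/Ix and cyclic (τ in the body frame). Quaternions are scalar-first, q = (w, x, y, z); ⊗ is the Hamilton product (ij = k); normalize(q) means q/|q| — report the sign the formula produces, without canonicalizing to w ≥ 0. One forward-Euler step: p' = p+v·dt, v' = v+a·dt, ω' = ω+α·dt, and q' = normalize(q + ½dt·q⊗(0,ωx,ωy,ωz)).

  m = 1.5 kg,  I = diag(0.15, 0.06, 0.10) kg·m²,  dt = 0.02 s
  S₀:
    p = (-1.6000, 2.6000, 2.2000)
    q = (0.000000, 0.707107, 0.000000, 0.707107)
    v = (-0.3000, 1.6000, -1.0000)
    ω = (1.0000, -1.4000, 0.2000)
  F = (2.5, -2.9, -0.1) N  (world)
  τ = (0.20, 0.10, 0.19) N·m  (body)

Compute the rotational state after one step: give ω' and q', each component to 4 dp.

ω' = (1.0282, -1.3700, 0.2128)
q' = (-0.0085, 0.7169, 0.0057, 0.6971)

precession coupling ω×(Iω) = (-0.0112, 0.0100, 0.1260)
(τ − ω×Iω)/I = (1.4080, 1.5000, 0.6400)
ω' = ω + α·dt = (1.0282, -1.3700, 0.2128)
2q̇ = q⊗(0,ω) = (-0.8485284, 0.9899498, 0.5656856, -0.9899498)
q + ½dt·q⊗(0,ω), renormalized = (-0.0085, 0.7169, 0.0057, 0.6971)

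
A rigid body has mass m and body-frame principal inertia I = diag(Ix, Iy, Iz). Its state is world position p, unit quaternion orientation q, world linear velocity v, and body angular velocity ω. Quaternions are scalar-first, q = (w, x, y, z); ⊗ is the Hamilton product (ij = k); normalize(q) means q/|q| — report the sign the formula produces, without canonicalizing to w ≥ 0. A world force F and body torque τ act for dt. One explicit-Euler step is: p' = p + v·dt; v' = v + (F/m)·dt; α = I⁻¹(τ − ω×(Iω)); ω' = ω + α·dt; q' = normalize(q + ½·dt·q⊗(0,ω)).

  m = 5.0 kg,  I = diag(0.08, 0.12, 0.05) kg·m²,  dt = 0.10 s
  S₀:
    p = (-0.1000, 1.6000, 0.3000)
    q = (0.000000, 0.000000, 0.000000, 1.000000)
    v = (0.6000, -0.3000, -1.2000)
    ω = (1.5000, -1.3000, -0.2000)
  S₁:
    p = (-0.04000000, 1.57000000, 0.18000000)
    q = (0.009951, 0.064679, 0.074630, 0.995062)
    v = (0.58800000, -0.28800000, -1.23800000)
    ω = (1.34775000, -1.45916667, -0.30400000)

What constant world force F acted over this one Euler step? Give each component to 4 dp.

F = (-0.6000, 0.6000, -1.9000)

v₁ − v₀ = (-0.01200000, 0.01200000, -0.03800000)
F = m·Δv/dt = (-0.6000, 0.6000, -1.9000)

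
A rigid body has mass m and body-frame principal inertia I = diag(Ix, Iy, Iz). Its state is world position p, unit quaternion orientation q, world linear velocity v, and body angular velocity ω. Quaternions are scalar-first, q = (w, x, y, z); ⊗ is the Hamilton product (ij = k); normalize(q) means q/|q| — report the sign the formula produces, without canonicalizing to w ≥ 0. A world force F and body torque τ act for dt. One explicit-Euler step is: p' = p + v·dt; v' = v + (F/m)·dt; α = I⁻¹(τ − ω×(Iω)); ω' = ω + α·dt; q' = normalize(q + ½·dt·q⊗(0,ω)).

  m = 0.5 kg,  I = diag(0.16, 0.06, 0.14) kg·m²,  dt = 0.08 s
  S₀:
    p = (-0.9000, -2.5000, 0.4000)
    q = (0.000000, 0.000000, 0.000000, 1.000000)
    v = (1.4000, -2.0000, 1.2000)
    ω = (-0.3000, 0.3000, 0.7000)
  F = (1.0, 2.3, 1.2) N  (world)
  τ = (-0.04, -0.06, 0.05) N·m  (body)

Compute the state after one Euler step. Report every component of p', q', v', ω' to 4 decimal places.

p' = (-0.7880, -2.6600, 0.4960)
q' = (-0.0280, -0.0120, -0.0120, 0.9995)
v' = (1.5600, -1.6320, 1.3920)
ω' = (-0.3284, 0.2256, 0.7234)

ω×(Iω) gyroscopic = (0.0168, -0.0042, 0.0090)
(τ − ω×Iω)/I = (-0.3550, -0.9300, 0.2929)
ω' = ω + α·dt = (-0.3284, 0.2256, 0.7234)
2q̇ = q⊗(0,ω) = (-0.7000000, -0.3000000, -0.3000000, 0.0000000)
updated quaternion q' = (-0.0280, -0.0120, -0.0120, 0.9995)
p' = p + v·dt = (-0.7880, -2.6600, 0.4960)
new velocity v' = (1.5600, -1.6320, 1.3920)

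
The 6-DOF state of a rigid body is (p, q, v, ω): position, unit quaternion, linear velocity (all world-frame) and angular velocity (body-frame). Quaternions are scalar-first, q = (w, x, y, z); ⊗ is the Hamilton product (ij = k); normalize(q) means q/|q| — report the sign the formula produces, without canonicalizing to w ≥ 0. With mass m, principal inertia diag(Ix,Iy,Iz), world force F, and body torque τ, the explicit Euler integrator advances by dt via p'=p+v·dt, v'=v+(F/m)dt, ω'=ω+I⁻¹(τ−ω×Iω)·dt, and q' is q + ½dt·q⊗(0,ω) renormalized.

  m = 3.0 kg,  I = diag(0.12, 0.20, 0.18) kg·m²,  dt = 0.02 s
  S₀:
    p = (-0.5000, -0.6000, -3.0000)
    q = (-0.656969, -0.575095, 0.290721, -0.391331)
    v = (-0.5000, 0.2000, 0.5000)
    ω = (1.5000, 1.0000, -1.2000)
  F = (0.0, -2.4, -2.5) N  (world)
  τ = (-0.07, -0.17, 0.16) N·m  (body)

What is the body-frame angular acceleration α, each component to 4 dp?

α = (-0.7833, -1.3900, 0.2222)

gyro term ω×Iω = (0.0240, 0.1080, 0.1200)
α = I⁻¹(τ − ω×Iω) = (-0.7833, -1.3900, 0.2222)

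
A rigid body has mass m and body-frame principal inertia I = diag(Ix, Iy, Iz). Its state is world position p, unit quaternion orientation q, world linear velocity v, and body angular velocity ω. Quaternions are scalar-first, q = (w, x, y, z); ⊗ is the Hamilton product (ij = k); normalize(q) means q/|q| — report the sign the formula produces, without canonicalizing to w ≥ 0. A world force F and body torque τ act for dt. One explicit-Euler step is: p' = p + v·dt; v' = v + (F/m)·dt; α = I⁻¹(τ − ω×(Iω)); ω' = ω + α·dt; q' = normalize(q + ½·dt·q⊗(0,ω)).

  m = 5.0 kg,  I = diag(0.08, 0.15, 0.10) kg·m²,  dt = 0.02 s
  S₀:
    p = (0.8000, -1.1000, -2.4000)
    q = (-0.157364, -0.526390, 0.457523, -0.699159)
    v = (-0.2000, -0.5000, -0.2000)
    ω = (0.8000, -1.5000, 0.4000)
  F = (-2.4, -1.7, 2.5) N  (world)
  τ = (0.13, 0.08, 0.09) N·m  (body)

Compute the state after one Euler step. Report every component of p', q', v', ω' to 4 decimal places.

p' = (0.7960, -1.1100, -2.4040)
q' = (-0.1435, -0.5362, 0.4563, -0.6954)
v' = (-0.2096, -0.5068, -0.1900)
ω' = (0.8250, -1.4885, 0.4348)

new position p' = (0.7960, -1.1100, -2.4040)
v' = v + a·dt = (-0.2096, -0.5068, -0.1900)
angular accel α = (1.2500, 0.5760, 1.7400)
new body rate ω' = (0.8250, -1.4885, 0.4348)
2q̇ = q⊗(0,ω) = (1.3870601, -0.9916205, -0.1127252, 0.3606210)
q' = normalize(q + ½dt·q⊗(0,ω)) = (-0.1435, -0.5362, 0.4563, -0.6954)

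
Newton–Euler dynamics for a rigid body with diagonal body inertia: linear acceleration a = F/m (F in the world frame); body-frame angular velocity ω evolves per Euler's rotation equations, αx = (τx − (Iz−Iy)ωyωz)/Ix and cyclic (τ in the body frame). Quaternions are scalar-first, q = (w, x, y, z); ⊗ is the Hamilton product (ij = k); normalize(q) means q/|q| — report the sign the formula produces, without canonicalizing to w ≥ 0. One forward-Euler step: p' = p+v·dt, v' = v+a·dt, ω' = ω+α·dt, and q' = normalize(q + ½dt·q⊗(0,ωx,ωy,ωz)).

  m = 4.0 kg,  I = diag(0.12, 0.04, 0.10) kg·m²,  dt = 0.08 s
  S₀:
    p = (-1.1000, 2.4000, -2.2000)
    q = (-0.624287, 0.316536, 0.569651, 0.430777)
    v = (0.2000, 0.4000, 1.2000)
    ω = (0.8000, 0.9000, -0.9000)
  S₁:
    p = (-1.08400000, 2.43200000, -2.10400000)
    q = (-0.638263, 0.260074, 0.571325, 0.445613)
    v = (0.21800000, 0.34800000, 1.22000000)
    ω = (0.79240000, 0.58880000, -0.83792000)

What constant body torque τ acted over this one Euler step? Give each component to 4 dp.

Δω = ω₁−ω₀ = (-0.00760000, -0.31120000, 0.06208000)
ω₀×(Iω₀) = (-0.0486, -0.0144, -0.0576)
I·α + gyro = (-0.0600, -0.1700, 0.0200)

τ = (-0.0600, -0.1700, 0.0200)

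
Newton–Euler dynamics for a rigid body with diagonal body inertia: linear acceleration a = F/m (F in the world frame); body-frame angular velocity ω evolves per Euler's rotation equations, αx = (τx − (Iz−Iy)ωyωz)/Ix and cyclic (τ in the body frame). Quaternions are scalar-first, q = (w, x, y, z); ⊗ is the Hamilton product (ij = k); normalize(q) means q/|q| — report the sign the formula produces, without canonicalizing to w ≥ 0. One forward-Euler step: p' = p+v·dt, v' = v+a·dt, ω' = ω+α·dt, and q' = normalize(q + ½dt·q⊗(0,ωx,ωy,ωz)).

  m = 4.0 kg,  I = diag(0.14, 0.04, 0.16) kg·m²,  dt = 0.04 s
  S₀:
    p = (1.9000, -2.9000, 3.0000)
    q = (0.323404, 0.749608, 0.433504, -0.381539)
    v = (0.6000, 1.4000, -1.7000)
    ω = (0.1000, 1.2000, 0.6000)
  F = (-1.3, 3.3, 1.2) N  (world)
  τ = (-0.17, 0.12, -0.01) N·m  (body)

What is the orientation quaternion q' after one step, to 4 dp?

q' = (0.3160, 0.7643, 0.4314, -0.3604)

2q̇ = q⊗(0,ω) = (-0.3662422, 0.7502896, -0.0998339, 1.0502216)
updated quaternion q' = (0.3160, 0.7643, 0.4314, -0.3604)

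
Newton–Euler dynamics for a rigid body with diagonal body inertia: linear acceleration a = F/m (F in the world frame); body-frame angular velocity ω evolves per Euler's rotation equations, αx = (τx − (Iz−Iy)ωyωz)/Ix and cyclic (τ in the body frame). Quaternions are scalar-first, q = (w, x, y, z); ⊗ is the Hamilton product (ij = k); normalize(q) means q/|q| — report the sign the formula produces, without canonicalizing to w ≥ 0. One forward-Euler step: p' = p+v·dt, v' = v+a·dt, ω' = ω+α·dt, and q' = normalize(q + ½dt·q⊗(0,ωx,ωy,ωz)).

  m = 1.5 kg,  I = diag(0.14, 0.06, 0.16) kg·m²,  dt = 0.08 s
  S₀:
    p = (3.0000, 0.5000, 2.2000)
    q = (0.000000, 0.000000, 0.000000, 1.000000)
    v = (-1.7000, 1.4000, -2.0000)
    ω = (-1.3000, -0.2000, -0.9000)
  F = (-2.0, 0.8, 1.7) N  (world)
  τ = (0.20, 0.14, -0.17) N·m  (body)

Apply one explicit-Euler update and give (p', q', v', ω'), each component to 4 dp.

precession coupling ω×(Iω) = (0.0180, -0.0234, -0.0208)
α = I⁻¹(τ − ω×Iω) = (1.3000, 2.7233, -0.9325)
ω + α·dt = (-1.1960, 0.0179, -0.9746)
q⊗(0,ω) = (0.9000000, 0.2000000, -1.3000000, 0.0000000)
q + ½dt·q⊗(0,ω), renormalized = (0.0359, 0.0080, -0.0519, 0.9980)
a = F/m = (-1.3333, 0.5333, 1.1333)
p + v·dt = (2.8640, 0.6120, 2.0400)
v' = v + a·dt = (-1.8067, 1.4427, -1.9093)

p' = (2.8640, 0.6120, 2.0400)
q' = (0.0359, 0.0080, -0.0519, 0.9980)
v' = (-1.8067, 1.4427, -1.9093)
ω' = (-1.1960, 0.0179, -0.9746)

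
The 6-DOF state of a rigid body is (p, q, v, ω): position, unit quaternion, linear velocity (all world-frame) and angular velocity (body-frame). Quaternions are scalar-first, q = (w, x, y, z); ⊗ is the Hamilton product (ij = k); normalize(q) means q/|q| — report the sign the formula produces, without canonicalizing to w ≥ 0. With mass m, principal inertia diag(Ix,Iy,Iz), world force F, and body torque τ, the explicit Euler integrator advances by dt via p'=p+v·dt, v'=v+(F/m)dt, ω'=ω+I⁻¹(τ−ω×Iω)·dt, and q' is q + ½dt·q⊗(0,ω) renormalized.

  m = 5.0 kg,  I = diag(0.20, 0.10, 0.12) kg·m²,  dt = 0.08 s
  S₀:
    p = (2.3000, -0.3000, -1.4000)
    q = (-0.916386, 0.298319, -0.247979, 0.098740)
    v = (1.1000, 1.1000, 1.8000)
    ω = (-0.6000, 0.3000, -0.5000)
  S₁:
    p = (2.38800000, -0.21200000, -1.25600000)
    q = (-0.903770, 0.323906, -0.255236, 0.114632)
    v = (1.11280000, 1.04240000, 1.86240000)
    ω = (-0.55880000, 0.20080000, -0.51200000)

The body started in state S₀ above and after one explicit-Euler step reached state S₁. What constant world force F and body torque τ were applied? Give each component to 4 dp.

Δv = v₁−v₀ = (0.01280000, -0.05760000, 0.06240000)
F = m·Δv/dt = (0.8000, -3.6000, 3.9000)
rate change Δω = (0.04120000, -0.09920000, -0.01200000)
precession coupling = (-0.0030, 0.0240, 0.0180)
applied torque τ = (0.1000, -0.1000, 0.0000)

F = (0.8000, -3.6000, 3.9000)
τ = (0.1000, -0.1000, 0.0000)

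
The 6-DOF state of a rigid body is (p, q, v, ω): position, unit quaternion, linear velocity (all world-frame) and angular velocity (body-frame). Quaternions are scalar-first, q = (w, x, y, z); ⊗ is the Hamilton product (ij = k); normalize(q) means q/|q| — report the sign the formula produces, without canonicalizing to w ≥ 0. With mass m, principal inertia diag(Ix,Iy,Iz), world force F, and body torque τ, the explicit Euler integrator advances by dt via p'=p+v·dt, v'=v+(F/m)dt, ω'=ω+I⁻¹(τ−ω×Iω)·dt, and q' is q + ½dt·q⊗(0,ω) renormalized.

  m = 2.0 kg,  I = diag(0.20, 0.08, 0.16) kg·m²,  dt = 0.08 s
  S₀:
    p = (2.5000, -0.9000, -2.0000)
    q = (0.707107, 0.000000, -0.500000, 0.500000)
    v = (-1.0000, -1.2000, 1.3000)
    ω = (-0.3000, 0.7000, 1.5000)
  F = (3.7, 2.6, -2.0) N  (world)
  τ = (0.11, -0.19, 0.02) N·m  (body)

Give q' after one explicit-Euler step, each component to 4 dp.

2q̇ = q⊗(0,ω) = (-0.4000000, -1.3121321, 0.3449749, 0.9106605)
updated quaternion q' = (0.6895, -0.0524, -0.4851, 0.5352)

q' = (0.6895, -0.0524, -0.4851, 0.5352)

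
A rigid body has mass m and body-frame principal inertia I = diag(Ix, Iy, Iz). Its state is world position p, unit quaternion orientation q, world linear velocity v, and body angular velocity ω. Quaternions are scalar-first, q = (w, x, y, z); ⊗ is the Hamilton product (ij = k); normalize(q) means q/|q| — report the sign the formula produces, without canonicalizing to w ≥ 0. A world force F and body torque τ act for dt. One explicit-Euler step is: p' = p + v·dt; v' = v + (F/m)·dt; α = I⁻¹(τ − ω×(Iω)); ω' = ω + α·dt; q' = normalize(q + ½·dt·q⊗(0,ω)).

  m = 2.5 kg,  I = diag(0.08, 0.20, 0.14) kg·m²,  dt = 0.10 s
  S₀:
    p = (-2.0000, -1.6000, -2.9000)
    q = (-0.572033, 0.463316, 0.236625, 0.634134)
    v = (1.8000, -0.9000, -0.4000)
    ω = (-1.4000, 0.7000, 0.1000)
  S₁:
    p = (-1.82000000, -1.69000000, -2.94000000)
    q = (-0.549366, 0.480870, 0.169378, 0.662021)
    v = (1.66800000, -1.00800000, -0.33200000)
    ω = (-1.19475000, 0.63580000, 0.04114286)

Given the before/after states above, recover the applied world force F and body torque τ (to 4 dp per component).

F = (-3.3000, -2.7000, 1.7000)
τ = (0.1600, -0.1200, -0.2000)

rate change Δω = (0.20525000, -0.06420000, -0.05885714)
precession coupling = (-0.0042, 0.0084, -0.1176)
applied torque τ = (0.1600, -0.1200, -0.2000)
velocity change Δv = (-0.13200000, -0.10800000, 0.06800000)
applied force F = (-3.3000, -2.7000, 1.7000)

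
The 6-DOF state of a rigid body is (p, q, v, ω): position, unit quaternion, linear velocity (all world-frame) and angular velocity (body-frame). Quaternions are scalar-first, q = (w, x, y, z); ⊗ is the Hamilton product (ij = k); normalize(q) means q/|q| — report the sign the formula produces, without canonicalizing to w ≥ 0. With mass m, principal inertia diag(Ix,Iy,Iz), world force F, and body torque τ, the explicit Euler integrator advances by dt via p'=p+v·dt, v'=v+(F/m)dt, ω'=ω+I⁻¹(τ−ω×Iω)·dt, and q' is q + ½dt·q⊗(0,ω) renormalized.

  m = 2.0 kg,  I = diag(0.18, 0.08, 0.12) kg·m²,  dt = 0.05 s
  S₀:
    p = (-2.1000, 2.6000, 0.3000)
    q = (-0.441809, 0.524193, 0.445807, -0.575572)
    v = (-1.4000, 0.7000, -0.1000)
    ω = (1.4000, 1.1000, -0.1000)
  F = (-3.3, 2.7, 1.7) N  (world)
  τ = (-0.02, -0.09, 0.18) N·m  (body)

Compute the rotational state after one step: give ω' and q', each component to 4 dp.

ω' = (1.3957, 1.0490, 0.0392)
q' = (-0.4734, 0.5229, 0.4144, -0.5751)

α = I⁻¹(τ − ω×Iω) = (-0.0867, -1.0200, 2.7833)
ω + α·dt = (1.3957, 1.0490, 0.0392)
Hamilton product q⊗(0,ω) = (-1.2818151, -0.0299841, -1.2393714, -0.0033366)
q + ½dt·q⊗(0,ω), renormalized = (-0.4734, 0.5229, 0.4144, -0.5751)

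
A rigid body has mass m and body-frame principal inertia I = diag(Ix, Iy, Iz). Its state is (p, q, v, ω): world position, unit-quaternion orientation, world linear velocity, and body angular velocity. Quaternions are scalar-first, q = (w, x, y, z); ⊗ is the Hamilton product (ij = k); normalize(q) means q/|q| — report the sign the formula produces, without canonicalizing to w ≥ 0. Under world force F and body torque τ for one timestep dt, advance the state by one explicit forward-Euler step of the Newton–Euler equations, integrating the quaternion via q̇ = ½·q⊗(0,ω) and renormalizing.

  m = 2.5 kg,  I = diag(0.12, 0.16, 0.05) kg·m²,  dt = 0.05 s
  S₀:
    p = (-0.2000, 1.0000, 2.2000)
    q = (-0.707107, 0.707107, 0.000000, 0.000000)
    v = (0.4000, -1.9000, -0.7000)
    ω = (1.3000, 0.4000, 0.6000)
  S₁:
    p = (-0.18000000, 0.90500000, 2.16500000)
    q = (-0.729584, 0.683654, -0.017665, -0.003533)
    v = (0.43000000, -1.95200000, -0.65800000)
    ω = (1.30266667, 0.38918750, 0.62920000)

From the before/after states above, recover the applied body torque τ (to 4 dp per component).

Δω = ω₁−ω₀ = (0.00266667, -0.01081250, 0.02920000)
ω₀×(Iω₀) = (-0.0264, 0.0546, 0.0208)
applied torque τ = (-0.0200, 0.0200, 0.0500)

τ = (-0.0200, 0.0200, 0.0500)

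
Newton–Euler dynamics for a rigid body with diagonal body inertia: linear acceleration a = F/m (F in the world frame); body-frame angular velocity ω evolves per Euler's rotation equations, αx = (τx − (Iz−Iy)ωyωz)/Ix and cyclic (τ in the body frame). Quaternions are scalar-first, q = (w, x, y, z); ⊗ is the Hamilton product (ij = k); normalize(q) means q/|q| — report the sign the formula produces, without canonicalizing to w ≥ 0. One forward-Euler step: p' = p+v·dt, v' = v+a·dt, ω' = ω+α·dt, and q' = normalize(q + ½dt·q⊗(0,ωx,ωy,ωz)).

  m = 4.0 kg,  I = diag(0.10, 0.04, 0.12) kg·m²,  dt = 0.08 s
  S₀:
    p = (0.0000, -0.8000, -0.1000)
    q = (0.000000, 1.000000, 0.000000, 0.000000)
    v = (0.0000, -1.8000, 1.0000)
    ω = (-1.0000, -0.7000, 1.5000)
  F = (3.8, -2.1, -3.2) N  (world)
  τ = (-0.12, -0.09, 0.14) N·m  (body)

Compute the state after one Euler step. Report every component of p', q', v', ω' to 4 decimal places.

p' = (0.0000, -0.9440, -0.0200)
q' = (0.0399, 0.9970, -0.0598, -0.0279)
v' = (0.0760, -1.8420, 0.9360)
ω' = (-1.0288, -0.9400, 1.6213)

ω×(Iω) gyroscopic = (-0.0840, 0.0300, -0.0420)
α = I⁻¹(τ − ω×Iω) = (-0.3600, -3.0000, 1.5167)
ω' = ω + α·dt = (-1.0288, -0.9400, 1.6213)
q⊗(0,ω) = (1.0000000, 0.0000000, -1.5000000, -0.7000000)
q + ½dt·q⊗(0,ω), renormalized = (0.0399, 0.9970, -0.0598, -0.0279)
a = (0.9500, -0.5250, -0.8000)
p' = p + v·dt = (0.0000, -0.9440, -0.0200)
v' = v + a·dt = (0.0760, -1.8420, 0.9360)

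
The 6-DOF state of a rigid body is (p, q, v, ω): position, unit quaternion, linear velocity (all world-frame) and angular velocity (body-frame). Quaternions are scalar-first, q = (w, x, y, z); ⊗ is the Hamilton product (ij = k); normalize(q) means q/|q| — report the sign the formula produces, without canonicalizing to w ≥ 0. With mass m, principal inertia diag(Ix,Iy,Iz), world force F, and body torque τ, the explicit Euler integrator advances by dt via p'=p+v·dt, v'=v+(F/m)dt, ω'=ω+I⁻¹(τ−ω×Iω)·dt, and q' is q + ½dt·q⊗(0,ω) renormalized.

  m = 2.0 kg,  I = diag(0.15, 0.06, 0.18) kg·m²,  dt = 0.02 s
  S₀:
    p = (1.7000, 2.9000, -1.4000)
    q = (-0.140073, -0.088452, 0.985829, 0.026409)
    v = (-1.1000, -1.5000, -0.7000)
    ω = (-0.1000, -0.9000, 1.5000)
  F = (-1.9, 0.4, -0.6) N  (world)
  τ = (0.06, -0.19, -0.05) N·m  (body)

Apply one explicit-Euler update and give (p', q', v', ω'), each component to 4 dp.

ω×(Iω) gyroscopic = (-0.1620, 0.0045, -0.0081)
angular accel α = (1.4800, -3.2417, -0.2328)
new body rate ω' = (-0.0704, -0.9648, 1.4953)
Hamilton product q⊗(0,ω) = (0.8387874, 1.5165189, 0.2561028, -0.0319198)
updated quaternion q' = (-0.1317, -0.0733, 0.9882, 0.0261)
a = (-0.9500, 0.2000, -0.3000)
p + v·dt = (1.6780, 2.8700, -1.4140)
v' = v + a·dt = (-1.1190, -1.4960, -0.7060)

p' = (1.6780, 2.8700, -1.4140)
q' = (-0.1317, -0.0733, 0.9882, 0.0261)
v' = (-1.1190, -1.4960, -0.7060)
ω' = (-0.0704, -0.9648, 1.4953)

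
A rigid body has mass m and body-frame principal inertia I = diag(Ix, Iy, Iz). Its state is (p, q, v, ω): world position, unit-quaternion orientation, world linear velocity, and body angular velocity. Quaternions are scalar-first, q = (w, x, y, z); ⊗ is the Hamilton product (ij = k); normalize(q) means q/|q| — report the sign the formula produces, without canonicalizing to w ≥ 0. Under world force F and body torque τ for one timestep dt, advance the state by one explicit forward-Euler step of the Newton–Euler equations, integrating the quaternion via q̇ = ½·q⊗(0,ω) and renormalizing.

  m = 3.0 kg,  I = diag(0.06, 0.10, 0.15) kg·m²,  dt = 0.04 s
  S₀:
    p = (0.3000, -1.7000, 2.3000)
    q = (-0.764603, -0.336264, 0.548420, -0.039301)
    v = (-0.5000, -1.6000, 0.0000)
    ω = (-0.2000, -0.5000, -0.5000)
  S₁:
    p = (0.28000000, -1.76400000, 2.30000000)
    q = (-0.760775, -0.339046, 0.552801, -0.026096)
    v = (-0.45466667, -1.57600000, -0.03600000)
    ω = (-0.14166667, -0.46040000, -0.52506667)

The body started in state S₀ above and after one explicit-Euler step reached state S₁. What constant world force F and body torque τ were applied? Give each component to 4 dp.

F = (3.4000, 1.8000, -2.7000)
τ = (0.1000, 0.0900, -0.0900)

rate change Δω = (0.05833333, 0.03960000, -0.02506667)
applied torque τ = (0.1000, 0.0900, -0.0900)
v₁ − v₀ = (0.04533333, 0.02400000, -0.03600000)
applied force F = (3.4000, 1.8000, -2.7000)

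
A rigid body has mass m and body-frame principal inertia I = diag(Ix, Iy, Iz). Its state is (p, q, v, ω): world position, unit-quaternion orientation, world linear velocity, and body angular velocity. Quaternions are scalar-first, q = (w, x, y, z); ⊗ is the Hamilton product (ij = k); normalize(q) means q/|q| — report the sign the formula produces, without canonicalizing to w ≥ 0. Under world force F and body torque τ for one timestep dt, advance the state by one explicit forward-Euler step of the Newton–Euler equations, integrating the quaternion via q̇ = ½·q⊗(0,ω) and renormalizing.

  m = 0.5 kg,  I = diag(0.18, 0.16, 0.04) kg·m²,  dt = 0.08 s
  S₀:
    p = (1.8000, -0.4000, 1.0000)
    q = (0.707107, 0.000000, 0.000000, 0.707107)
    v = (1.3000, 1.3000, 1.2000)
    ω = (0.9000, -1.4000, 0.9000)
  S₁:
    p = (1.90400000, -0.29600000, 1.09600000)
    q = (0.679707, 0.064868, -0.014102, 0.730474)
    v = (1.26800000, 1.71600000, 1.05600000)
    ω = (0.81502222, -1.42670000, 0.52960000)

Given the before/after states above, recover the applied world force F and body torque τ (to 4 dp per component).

ω₁ − ω₀ = (-0.08497778, -0.02670000, -0.37040000)
ω₀×(Iω₀) = (0.1512, 0.1134, 0.0252)
τ = I·(Δω/dt) + ω₀×(Iω₀) = (-0.0400, 0.0600, -0.1600)
v₁ − v₀ = (-0.03200000, 0.41600000, -0.14400000)
F = m·Δv/dt = (-0.2000, 2.6000, -0.9000)

F = (-0.2000, 2.6000, -0.9000)
τ = (-0.0400, 0.0600, -0.1600)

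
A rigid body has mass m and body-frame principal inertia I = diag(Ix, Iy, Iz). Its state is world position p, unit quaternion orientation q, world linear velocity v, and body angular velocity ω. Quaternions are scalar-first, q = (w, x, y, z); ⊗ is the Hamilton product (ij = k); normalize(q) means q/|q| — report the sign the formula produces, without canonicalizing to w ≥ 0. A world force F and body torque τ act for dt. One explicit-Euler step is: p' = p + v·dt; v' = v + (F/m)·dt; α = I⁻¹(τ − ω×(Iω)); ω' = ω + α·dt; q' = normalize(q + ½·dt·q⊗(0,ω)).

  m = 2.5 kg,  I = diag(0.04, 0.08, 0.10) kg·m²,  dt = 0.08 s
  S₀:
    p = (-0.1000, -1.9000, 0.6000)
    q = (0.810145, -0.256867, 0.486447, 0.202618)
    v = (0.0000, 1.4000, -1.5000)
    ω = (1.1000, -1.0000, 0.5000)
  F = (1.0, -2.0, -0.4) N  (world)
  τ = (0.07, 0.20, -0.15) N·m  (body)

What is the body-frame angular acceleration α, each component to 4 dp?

α = (2.0000, 2.9125, -1.0600)

precession coupling ω×(Iω) = (-0.0100, -0.0330, -0.0440)
α = I⁻¹(τ − ω×Iω) = (2.0000, 2.9125, -1.0600)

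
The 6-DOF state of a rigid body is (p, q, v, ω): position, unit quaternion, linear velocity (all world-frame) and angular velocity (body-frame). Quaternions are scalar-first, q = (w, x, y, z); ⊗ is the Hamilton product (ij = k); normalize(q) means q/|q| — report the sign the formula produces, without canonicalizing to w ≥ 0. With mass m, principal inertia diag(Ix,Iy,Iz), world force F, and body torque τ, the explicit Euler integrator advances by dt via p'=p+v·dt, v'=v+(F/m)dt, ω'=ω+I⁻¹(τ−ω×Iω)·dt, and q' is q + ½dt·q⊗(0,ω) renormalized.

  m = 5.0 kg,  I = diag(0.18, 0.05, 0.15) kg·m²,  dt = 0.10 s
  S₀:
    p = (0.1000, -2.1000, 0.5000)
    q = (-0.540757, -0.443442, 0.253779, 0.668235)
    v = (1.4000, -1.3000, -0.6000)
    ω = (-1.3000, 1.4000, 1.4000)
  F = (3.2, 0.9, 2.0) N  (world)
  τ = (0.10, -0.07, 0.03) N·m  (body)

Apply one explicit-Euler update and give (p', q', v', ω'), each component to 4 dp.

gyro term ω×Iω = (0.1960, -0.0546, 0.2366)
α = I⁻¹(τ − ω×Iω) = (-0.5333, -0.3080, -1.3773)
ω' = ω + α·dt = (-1.3533, 1.3692, 1.2623)
Hamilton product q⊗(0,ω) = (-1.8672942, 0.1227457, -1.0049465, -1.0479659)
q + ½dt·q⊗(0,ω), renormalized = (-0.6297, -0.4343, 0.2021, 0.6116)
a = F/m = (0.6400, 0.1800, 0.4000)
new position p' = (0.2400, -2.2300, 0.4400)
new velocity v' = (1.4640, -1.2820, -0.5600)

p' = (0.2400, -2.2300, 0.4400)
q' = (-0.6297, -0.4343, 0.2021, 0.6116)
v' = (1.4640, -1.2820, -0.5600)
ω' = (-1.3533, 1.3692, 1.2623)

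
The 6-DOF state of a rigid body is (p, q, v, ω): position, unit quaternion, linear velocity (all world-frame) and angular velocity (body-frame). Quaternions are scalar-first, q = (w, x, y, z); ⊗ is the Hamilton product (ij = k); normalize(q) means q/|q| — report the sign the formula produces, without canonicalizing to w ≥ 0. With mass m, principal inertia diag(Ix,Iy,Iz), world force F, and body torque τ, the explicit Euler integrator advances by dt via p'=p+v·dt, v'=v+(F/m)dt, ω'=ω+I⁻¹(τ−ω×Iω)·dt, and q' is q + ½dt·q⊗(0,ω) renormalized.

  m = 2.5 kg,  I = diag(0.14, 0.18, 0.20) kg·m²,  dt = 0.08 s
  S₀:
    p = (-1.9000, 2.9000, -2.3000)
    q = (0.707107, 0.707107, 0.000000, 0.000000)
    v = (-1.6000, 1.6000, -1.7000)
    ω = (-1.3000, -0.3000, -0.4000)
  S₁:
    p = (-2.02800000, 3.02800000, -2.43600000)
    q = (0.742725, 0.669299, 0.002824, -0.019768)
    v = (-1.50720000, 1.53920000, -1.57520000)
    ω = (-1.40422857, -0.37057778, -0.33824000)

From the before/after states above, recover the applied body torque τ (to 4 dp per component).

Δω = ω₁−ω₀ = (-0.10422857, -0.07057778, 0.06176000)
ω₀×(Iω₀) = (0.0024, -0.0312, 0.0156)
applied torque τ = (-0.1800, -0.1900, 0.1700)

τ = (-0.1800, -0.1900, 0.1700)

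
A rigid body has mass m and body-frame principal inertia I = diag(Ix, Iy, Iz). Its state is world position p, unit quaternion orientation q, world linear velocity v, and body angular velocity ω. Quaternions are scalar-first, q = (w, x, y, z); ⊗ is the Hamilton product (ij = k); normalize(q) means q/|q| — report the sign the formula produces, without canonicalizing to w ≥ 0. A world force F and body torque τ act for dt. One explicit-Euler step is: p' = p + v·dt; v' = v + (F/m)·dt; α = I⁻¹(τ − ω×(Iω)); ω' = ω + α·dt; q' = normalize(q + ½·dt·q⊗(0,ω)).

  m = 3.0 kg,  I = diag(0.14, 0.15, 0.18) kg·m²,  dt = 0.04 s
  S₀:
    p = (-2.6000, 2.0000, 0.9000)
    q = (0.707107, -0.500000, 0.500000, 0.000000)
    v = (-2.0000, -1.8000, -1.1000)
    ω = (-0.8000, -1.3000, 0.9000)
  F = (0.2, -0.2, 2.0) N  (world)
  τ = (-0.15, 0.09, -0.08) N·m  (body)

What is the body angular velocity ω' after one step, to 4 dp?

ω' = (-0.8328, -1.2837, 0.8799)

gyro term ω×Iω = (-0.0351, 0.0288, 0.0104)
α = I⁻¹(τ − ω×Iω) = (-0.8207, 0.4080, -0.5022)
ω + α·dt = (-0.8328, -1.2837, 0.8799)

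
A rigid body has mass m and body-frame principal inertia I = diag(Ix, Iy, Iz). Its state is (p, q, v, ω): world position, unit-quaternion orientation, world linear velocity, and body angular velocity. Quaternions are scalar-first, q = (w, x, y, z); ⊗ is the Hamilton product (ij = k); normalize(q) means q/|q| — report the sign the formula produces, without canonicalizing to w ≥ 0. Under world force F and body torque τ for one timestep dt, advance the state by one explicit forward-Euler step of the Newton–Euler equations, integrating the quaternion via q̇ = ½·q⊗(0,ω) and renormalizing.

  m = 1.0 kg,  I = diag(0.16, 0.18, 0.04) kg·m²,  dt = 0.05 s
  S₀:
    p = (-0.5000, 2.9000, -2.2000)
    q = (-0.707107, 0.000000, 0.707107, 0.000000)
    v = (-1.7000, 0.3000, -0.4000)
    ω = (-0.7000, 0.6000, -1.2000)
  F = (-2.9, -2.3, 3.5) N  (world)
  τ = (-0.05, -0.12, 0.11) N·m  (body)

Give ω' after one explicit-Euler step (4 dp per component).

ω×(Iω) gyroscopic = (0.1008, 0.1008, -0.0084)
angular accel α = (-0.9425, -1.2267, 2.9600)
ω' = ω + α·dt = (-0.7471, 0.5387, -1.0520)

ω' = (-0.7471, 0.5387, -1.0520)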